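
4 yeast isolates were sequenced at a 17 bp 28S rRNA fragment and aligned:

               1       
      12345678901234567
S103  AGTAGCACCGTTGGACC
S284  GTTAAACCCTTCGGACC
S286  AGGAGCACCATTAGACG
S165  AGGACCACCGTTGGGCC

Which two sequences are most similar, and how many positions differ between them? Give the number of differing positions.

Pairwise Hamming distances:
  S103 vs S284: 7
  S103 vs S286: 4
  S103 vs S165: 3
  S284 vs S286: 10
  S284 vs S165: 9
  S286 vs S165: 5
The smallest is 3, between S103 and S165.

3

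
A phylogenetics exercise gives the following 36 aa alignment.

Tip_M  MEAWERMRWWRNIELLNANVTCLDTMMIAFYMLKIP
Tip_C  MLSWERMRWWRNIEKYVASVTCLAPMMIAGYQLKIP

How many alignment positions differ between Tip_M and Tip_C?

The sequences differ at positions 2 (E/L), 3 (A/S), 15 (L/K), 16 (L/Y), 17 (N/V), 19 (N/S), 24 (D/A), 25 (T/P), 30 (F/G), 32 (M/Q).
That gives 10 mismatches out of 36 aligned sites, so the Hamming distance is 10.

10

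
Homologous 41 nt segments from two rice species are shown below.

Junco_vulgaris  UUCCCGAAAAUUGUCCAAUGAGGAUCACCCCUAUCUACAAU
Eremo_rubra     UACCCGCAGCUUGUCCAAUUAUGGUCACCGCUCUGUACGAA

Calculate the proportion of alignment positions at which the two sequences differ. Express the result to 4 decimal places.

0.2927

The sequences differ at positions 2 (U/A), 7 (A/C), 9 (A/G), 10 (A/C), 20 (G/U), 22 (G/U), 24 (A/G), 30 (C/G), 33 (A/C), 35 (C/G), 39 (A/G), 41 (U/A).
There are 12 differences over 41 sites, so p = 12/41 = 0.2927.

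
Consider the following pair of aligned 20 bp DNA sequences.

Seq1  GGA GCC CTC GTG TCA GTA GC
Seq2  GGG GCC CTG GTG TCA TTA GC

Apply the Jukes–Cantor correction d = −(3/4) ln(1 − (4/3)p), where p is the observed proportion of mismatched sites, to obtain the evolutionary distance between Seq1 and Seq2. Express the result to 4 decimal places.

The sequences differ at positions 3 (A/G), 9 (C/G), 16 (G/T).
p = 3/20 = 0.150000.
d = −0.75 · ln(1 − (4/3)·0.150000) = −0.75 · ln(0.800000) = −0.75 · (-0.223144) = 0.1674.

0.1674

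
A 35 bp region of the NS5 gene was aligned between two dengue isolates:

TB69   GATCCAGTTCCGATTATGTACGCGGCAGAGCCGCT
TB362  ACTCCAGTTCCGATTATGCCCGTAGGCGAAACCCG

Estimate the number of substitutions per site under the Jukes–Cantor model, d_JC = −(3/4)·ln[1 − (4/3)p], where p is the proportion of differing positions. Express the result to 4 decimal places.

Differing sites — 1:G/A; 2:A/C; 19:T/C; 20:A/C; 23:C/T; 24:G/A; 26:C/G; 27:A/C; 30:G/A; 31:C/A; 33:G/C; 35:T/G.
p = 12/35 = 0.342857.
d = −0.75 · ln(1 − (4/3)·0.342857) = −0.75 · ln(0.542857) = −0.75 · (-0.610909) = 0.4582.

0.4582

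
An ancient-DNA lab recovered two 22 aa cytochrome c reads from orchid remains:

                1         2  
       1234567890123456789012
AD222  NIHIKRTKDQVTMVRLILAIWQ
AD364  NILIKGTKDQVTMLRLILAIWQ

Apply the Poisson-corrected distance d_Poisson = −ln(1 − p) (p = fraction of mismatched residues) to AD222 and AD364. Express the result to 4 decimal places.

Differing sites — 3:H/L; 6:R/G; 14:V/L.
p = 3/22 = 0.136364.
d = −ln(1 − 0.136364) = −ln(0.863636) = 0.1466.

0.1466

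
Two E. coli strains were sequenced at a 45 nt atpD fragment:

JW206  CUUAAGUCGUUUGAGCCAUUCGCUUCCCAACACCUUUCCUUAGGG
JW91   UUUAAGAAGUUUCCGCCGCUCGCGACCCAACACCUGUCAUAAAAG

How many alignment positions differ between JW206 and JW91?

14

Differing sites — 1:C/U; 7:U/A; 8:C/A; 13:G/C; 14:A/C; 18:A/G; 19:U/C; 24:U/G; 25:U/A; 36:U/G; 39:C/A; 41:U/A; 43:G/A; 44:G/A.
That gives 14 mismatches out of 45 aligned sites, so the Hamming distance is 14.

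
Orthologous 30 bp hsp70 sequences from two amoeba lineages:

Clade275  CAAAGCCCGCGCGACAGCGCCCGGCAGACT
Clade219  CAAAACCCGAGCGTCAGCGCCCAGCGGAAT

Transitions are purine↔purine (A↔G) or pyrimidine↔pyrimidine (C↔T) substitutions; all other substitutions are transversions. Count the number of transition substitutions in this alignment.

3

Differing sites — 5:G/A (Ti); 10:C/A (Tv); 14:A/T (Tv); 23:G/A (Ti); 26:A/G (Ti); 29:C/A (Tv).
Of the 6 differences, 3 transitions and 3 transversions, so the answer is 3.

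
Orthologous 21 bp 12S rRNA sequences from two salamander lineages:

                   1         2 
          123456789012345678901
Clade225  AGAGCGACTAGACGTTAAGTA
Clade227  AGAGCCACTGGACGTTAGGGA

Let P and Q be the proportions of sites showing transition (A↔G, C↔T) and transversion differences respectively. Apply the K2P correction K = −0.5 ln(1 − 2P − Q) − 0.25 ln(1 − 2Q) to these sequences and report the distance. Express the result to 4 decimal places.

Differing sites — 6:G/C (Tv); 10:A/G (Ti); 18:A/G (Ti); 20:T/G (Tv).
Of the 4 differences, 2 transitions and 2 transversions over 21 sites: P = 2/21 = 0.095238, Q = 2/21 = 0.095238.
d = −0.5·ln(0.714286) − 0.25·ln(0.809524) = −0.5·(-0.336472) − 0.25·(-0.211309) = 0.2211.

0.2211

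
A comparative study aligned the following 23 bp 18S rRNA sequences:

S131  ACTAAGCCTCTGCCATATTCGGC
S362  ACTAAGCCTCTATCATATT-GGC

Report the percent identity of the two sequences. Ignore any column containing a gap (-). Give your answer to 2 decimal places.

Excluding the 1 gap column leaves 22 comparable sites.
Mismatches occur at site 12 (G↔A), site 13 (C↔T).
20 of the 22 comparable sites match, so the percent identity is 20/22 × 100 = 90.91%.

90.91%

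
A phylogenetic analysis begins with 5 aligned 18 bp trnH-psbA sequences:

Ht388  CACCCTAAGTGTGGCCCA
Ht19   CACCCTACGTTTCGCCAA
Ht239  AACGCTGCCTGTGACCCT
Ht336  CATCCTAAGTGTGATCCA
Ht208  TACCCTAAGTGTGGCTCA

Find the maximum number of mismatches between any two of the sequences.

Pairwise Hamming distances:
  Ht388 vs Ht19: 4
  Ht388 vs Ht239: 7
  Ht388 vs Ht336: 3
  Ht388 vs Ht208: 2
  Ht19 vs Ht239: 9
  Ht19 vs Ht336: 7
  Ht19 vs Ht208: 6
  Ht239 vs Ht336: 8
  Ht239 vs Ht208: 8
  Ht336 vs Ht208: 5
The largest is 9, between Ht19 and Ht239.

9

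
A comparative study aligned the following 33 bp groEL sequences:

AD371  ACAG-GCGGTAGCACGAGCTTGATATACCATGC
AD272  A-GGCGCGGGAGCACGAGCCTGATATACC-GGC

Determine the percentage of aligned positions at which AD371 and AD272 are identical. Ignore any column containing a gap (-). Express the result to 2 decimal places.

Excluding the 3 gap columns leaves 30 comparable sites.
Differing sites — 3:A/G; 10:T/G; 20:T/C; 31:T/G.
26 of the 30 comparable sites match, so the percent identity is 26/30 × 100 = 86.67%.

86.67%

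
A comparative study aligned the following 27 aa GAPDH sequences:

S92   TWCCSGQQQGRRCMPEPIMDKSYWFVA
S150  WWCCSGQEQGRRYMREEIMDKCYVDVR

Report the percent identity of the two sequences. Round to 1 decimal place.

Mismatches occur at site 1 (T→W), site 8 (Q→E), site 13 (C→Y), site 15 (P→R), site 17 (P→E), site 22 (S→C), site 24 (W→V), site 25 (F→D), site 27 (A→R).
18 of the 27 sites match, so the percent identity is 18/27 × 100 = 66.7%.

66.7%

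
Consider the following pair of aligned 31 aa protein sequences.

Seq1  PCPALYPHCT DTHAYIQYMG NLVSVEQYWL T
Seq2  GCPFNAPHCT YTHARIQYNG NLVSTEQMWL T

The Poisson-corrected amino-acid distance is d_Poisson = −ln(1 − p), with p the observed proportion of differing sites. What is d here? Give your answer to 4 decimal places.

0.3429

Mismatches occur at site 1 (P→G), site 4 (A→F), site 5 (L→N), site 6 (Y→A), site 11 (D→Y), site 15 (Y→R), site 19 (M→N), site 25 (V→T), site 28 (Y→M).
p = 9/31 = 0.290323.
d = −ln(1 − 0.290323) = −ln(0.709677) = 0.3429.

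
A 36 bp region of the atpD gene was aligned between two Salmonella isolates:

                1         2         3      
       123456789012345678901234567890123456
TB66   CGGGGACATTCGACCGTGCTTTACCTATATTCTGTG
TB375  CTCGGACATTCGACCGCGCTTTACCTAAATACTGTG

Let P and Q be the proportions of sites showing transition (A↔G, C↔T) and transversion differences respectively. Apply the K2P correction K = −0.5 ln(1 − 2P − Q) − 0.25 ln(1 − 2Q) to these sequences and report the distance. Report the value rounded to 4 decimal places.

Mismatches occur at site 2 (G/T, transversion), site 3 (G/C, transversion), site 17 (T/C, transition), site 28 (T/A, transversion), site 31 (T/A, transversion).
Of the 5 differences, 1 transition and 4 transversions over 36 sites: P = 1/36 = 0.027778, Q = 4/36 = 0.111111.
d = −0.5·ln(0.833333) − 0.25·ln(0.777778) = −0.5·(-0.182322) − 0.25·(-0.251314) = 0.1540.

0.1540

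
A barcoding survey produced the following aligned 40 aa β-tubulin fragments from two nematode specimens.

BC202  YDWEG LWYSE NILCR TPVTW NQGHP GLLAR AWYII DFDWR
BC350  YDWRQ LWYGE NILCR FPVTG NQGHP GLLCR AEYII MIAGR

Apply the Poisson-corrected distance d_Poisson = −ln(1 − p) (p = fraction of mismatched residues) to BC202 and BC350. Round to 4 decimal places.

0.3216

Mismatches occur at site 4 (E↔R), site 5 (G↔Q), site 9 (S↔G), site 16 (T↔F), site 20 (W↔G), site 29 (A↔C), site 32 (W↔E), site 36 (D↔M), site 37 (F↔I), site 38 (D↔A), site 39 (W↔G).
p = 11/40 = 0.275000.
d = −ln(1 − 0.275000) = −ln(0.725000) = 0.3216.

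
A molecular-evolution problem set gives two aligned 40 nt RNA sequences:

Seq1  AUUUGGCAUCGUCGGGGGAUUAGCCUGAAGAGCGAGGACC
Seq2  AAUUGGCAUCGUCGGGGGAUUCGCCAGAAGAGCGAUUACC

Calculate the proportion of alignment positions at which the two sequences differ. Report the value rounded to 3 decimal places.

The sequences differ at positions 2 (U/A), 22 (A/C), 26 (U/A), 36 (G/U), 37 (G/U).
There are 5 differences over 40 sites, so p = 5/40 = 0.125.

0.125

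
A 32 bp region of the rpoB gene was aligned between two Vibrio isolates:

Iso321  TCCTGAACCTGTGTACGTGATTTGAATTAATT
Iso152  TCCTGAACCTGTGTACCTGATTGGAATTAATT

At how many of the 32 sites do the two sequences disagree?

2

Differing sites — 17:G/C; 23:T/G.
That gives 2 mismatches out of 32 aligned sites, so the Hamming distance is 2.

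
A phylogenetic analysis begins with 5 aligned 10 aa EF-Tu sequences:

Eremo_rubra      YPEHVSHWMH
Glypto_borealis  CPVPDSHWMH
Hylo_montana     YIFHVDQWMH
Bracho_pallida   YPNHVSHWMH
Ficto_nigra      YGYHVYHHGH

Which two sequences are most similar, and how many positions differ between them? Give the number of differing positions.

Pairwise Hamming distances:
  Eremo_rubra vs Glypto_borealis: 4
  Eremo_rubra vs Hylo_montana: 4
  Eremo_rubra vs Bracho_pallida: 1
  Eremo_rubra vs Ficto_nigra: 5
  Glypto_borealis vs Hylo_montana: 7
  Glypto_borealis vs Bracho_pallida: 4
  Glypto_borealis vs Ficto_nigra: 8
  Hylo_montana vs Bracho_pallida: 4
  Hylo_montana vs Ficto_nigra: 6
  Bracho_pallida vs Ficto_nigra: 5
The smallest is 1, between Eremo_rubra and Bracho_pallida.

1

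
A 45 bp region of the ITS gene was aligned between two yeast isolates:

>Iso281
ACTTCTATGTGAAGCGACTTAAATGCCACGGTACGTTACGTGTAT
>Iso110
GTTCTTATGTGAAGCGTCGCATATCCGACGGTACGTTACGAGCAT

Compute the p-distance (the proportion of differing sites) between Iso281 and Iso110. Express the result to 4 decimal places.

0.2667

Mismatches occur at site 1 (A/G), site 2 (C/T), site 4 (T/C), site 5 (C/T), site 17 (A/T), site 19 (T/G), site 20 (T/C), site 22 (A/T), site 25 (G/C), site 27 (C/G), site 41 (T/A), site 43 (T/C).
There are 12 differences over 45 sites, so p = 12/45 = 0.2667.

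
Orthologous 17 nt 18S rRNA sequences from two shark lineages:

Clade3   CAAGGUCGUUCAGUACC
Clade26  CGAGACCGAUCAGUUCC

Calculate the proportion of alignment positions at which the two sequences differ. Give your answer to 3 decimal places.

Differing sites — 2:A/G; 5:G/A; 6:U/C; 9:U/A; 15:A/U.
There are 5 differences over 17 sites, so p = 5/17 = 0.294.

0.294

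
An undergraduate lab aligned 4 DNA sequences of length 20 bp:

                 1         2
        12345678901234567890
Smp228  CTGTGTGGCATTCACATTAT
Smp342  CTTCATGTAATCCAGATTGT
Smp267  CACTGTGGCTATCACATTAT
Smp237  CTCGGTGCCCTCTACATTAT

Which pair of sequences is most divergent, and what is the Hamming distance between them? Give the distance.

11

Pairwise Hamming distances:
  Smp228 vs Smp342: 8
  Smp228 vs Smp267: 4
  Smp228 vs Smp237: 6
  Smp342 vs Smp267: 11
  Smp342 vs Smp237: 9
  Smp267 vs Smp237: 7
The largest is 11, between Smp342 and Smp267.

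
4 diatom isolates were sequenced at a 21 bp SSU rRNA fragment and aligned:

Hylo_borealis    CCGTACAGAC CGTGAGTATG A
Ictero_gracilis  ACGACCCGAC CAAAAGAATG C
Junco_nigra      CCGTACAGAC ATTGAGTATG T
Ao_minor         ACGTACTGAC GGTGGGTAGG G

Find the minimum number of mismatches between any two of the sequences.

Pairwise Hamming distances:
  Hylo_borealis vs Ictero_gracilis: 9
  Hylo_borealis vs Junco_nigra: 3
  Hylo_borealis vs Ao_minor: 6
  Ictero_gracilis vs Junco_nigra: 10
  Ictero_gracilis vs Ao_minor: 11
  Junco_nigra vs Ao_minor: 7
The smallest is 3, between Hylo_borealis and Junco_nigra.

3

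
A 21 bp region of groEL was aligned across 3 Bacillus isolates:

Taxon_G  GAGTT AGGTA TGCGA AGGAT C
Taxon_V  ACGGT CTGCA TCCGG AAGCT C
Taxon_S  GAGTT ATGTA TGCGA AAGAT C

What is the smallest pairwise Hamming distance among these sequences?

2

Pairwise Hamming distances:
  Taxon_G vs Taxon_V: 10
  Taxon_G vs Taxon_S: 2
  Taxon_V vs Taxon_S: 8
The smallest is 2, between Taxon_G and Taxon_S.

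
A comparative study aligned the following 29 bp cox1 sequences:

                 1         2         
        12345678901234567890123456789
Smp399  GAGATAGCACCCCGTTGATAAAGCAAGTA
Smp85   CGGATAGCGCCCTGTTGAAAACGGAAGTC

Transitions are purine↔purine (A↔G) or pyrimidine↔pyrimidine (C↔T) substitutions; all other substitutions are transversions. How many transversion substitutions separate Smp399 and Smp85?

5

Differing sites — 1:G/C (Tv); 2:A/G (Ti); 9:A/G (Ti); 13:C/T (Ti); 19:T/A (Tv); 22:A/C (Tv); 24:C/G (Tv); 29:A/C (Tv).
Of the 8 differences, 3 transitions and 5 transversions, so the answer is 5.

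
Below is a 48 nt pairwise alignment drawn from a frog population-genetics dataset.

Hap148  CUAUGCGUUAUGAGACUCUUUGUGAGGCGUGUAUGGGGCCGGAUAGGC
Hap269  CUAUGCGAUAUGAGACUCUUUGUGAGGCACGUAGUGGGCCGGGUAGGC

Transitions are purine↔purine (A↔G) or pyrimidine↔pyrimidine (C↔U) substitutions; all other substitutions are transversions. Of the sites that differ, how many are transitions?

3

Differing sites — 8:U/A (Tv); 29:G/A (Ti); 30:U/C (Ti); 34:U/G (Tv); 35:G/U (Tv); 43:A/G (Ti).
Of the 6 differences, 3 transitions and 3 transversions, so the answer is 3.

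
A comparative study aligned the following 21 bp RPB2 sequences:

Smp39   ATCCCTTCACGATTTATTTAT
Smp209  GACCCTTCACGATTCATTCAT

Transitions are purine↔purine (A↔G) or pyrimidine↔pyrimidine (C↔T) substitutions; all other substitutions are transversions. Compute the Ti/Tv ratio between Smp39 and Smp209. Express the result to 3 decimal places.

The sequences differ at positions 1 (A/G, transition), 2 (T/A, transversion), 15 (T/C, transition), 19 (T/C, transition).
Of the 4 differences, 3 transitions and 1 transversion, so Ti/Tv = 3/1 = 3.000.

3.000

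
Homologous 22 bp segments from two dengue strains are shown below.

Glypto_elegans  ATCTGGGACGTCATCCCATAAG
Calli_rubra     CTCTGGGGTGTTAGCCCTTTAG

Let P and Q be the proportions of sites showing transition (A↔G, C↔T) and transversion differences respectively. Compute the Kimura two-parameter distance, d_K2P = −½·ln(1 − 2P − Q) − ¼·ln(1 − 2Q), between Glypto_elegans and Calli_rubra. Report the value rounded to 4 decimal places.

The sequences differ at positions 1 (A/C, transversion), 8 (A/G, transition), 9 (C/T, transition), 12 (C/T, transition), 14 (T/G, transversion), 18 (A/T, transversion), 20 (A/T, transversion).
Of the 7 differences, 3 transitions and 4 transversions over 22 sites: P = 3/22 = 0.136364, Q = 4/22 = 0.181818.
d = −0.5·ln(0.545454) − 0.25·ln(0.636364) = −0.5·(-0.606137) − 0.25·(-0.451985) = 0.4161.

0.4161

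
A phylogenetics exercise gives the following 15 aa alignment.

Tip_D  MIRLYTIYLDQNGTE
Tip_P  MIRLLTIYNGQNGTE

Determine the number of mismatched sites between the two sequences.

3

Mismatches occur at site 5 (Y→L), site 9 (L→N), site 10 (D→G).
That gives 3 mismatches out of 15 aligned sites, so the Hamming distance is 3.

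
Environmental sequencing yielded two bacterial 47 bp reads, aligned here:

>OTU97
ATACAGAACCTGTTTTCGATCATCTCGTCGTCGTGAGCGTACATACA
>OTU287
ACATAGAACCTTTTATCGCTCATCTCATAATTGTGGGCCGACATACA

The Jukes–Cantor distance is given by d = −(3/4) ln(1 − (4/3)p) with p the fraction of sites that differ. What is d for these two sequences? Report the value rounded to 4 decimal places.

0.3121

Mismatches occur at site 2 (T/C), site 4 (C/T), site 12 (G/T), site 15 (T/A), site 19 (A/C), site 27 (G/A), site 29 (C/A), site 30 (G/A), site 32 (C/T), site 36 (A/G), site 39 (G/C), site 40 (T/G).
p = 12/47 = 0.255319.
d = −0.75 · ln(1 − (4/3)·0.255319) = −0.75 · ln(0.659575) = −0.75 · (-0.416160) = 0.3121.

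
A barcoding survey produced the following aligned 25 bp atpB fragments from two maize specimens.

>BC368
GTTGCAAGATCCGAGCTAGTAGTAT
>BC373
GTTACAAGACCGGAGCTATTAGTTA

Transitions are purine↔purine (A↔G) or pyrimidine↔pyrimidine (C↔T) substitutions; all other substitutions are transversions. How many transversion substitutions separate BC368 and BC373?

4

The sequences differ at positions 4 (G/A, transition), 10 (T/C, transition), 12 (C/G, transversion), 19 (G/T, transversion), 24 (A/T, transversion), 25 (T/A, transversion).
Of the 6 differences, 2 transitions and 4 transversions, so the answer is 4.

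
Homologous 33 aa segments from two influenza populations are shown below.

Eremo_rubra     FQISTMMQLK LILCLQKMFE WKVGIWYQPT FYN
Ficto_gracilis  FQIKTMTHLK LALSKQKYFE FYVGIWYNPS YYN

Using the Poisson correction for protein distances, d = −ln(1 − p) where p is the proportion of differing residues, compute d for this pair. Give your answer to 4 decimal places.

Mismatches occur at site 4 (S→K), site 7 (M→T), site 8 (Q→H), site 12 (I→A), site 14 (C→S), site 15 (L→K), site 18 (M→Y), site 21 (W→F), site 22 (K→Y), site 28 (Q→N), site 30 (T→S), site 31 (F→Y).
p = 12/33 = 0.363636.
d = −ln(1 − 0.363636) = −ln(0.636364) = 0.4520.

0.4520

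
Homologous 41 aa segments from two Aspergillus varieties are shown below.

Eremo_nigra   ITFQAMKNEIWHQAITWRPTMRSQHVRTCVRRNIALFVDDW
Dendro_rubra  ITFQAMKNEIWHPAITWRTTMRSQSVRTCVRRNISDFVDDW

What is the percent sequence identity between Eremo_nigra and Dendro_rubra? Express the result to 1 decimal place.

The sequences differ at positions 13 (Q/P), 19 (P/T), 25 (H/S), 35 (A/S), 36 (L/D).
36 of the 41 sites match, so the percent identity is 36/41 × 100 = 87.8%.

87.8%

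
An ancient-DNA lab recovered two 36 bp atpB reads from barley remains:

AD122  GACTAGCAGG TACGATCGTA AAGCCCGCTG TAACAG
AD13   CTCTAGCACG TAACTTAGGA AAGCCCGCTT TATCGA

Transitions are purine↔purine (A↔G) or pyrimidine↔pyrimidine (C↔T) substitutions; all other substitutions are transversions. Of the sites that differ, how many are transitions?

The sequences differ at positions 1 (G/C, transversion), 2 (A/T, transversion), 9 (G/C, transversion), 13 (C/A, transversion), 14 (G/C, transversion), 15 (A/T, transversion), 17 (C/A, transversion), 19 (T/G, transversion), 30 (G/T, transversion), 33 (A/T, transversion), 35 (A/G, transition), 36 (G/A, transition).
Of the 12 differences, 2 transitions and 10 transversions, so the answer is 2.

2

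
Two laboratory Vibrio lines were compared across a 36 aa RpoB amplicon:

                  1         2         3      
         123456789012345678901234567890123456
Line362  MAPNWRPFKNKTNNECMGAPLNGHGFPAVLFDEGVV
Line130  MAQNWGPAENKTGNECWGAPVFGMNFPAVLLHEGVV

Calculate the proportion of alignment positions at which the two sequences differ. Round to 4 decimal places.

0.3333

Mismatches occur at site 3 (P↔Q), site 6 (R↔G), site 8 (F↔A), site 9 (K↔E), site 13 (N↔G), site 17 (M↔W), site 21 (L↔V), site 22 (N↔F), site 24 (H↔M), site 25 (G↔N), site 31 (F↔L), site 32 (D↔H).
There are 12 differences over 36 sites, so p = 12/36 = 0.3333.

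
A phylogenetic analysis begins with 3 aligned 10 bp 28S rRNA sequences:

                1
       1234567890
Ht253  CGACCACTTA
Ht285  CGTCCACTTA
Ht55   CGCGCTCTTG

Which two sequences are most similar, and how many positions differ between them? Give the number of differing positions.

1

Pairwise Hamming distances:
  Ht253 vs Ht285: 1
  Ht253 vs Ht55: 4
  Ht285 vs Ht55: 4
The smallest is 1, between Ht253 and Ht285.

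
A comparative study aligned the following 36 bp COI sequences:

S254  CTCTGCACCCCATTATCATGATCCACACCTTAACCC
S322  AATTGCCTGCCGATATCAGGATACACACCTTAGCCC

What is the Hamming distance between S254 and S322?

11

The sequences differ at positions 1 (C/A), 2 (T/A), 3 (C/T), 7 (A/C), 8 (C/T), 9 (C/G), 12 (A/G), 13 (T/A), 19 (T/G), 23 (C/A), 33 (A/G).
That gives 11 mismatches out of 36 aligned sites, so the Hamming distance is 11.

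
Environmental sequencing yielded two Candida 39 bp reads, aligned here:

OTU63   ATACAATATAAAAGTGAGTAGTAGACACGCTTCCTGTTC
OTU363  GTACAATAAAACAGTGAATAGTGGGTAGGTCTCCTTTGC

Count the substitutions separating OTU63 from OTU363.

12

The sequences differ at positions 1 (A/G), 9 (T/A), 12 (A/C), 18 (G/A), 23 (A/G), 25 (A/G), 26 (C/T), 28 (C/G), 30 (C/T), 31 (T/C), 36 (G/T), 38 (T/G).
That gives 12 mismatches out of 39 aligned sites, so the Hamming distance is 12.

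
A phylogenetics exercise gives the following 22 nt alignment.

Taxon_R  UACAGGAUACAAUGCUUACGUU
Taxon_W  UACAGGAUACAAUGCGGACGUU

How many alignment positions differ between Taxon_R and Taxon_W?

2

Mismatches occur at site 16 (U→G), site 17 (U→G).
That gives 2 mismatches out of 22 aligned sites, so the Hamming distance is 2.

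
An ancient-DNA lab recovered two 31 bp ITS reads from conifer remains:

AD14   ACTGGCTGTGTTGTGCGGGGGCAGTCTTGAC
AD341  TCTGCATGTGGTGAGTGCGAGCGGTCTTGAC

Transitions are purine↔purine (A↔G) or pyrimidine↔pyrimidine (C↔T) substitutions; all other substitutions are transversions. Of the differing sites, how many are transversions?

6

Differing sites — 1:A/T (Tv); 5:G/C (Tv); 6:C/A (Tv); 11:T/G (Tv); 14:T/A (Tv); 16:C/T (Ti); 18:G/C (Tv); 20:G/A (Ti); 23:A/G (Ti).
Of the 9 differences, 3 transitions and 6 transversions, so the answer is 6.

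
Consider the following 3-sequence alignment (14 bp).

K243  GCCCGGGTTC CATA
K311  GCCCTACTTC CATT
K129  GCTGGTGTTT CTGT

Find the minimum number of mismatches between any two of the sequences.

4

Pairwise Hamming distances:
  K243 vs K311: 4
  K243 vs K129: 7
  K311 vs K129: 8
The smallest is 4, between K243 and K311.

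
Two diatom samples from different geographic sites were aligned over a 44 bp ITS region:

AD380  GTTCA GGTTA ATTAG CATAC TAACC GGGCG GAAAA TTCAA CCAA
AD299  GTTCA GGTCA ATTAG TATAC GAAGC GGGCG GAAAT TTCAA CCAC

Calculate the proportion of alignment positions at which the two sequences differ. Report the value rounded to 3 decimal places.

The sequences differ at positions 9 (T/C), 16 (C/T), 21 (T/G), 24 (C/G), 35 (A/T), 44 (A/C).
There are 6 differences over 44 sites, so p = 6/44 = 0.136.

0.136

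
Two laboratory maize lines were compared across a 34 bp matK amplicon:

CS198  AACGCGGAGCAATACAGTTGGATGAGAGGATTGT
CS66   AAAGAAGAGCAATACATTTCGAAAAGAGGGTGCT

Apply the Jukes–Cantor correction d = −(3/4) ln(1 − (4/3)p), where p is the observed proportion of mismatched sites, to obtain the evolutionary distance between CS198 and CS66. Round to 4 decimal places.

Differing sites — 3:C/A; 5:C/A; 6:G/A; 17:G/T; 20:G/C; 23:T/A; 24:G/A; 30:A/G; 32:T/G; 33:G/C.
p = 10/34 = 0.294118.
d = −0.75 · ln(1 − (4/3)·0.294118) = −0.75 · ln(0.607843) = −0.75 · (-0.497839) = 0.3734.

0.3734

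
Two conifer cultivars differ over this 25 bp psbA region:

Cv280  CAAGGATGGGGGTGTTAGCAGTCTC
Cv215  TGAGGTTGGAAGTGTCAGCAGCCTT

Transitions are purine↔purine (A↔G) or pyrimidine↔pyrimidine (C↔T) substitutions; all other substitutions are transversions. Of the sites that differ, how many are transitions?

7

The sequences differ at positions 1 (C/T, transition), 2 (A/G, transition), 6 (A/T, transversion), 10 (G/A, transition), 11 (G/A, transition), 16 (T/C, transition), 22 (T/C, transition), 25 (C/T, transition).
Of the 8 differences, 7 transitions and 1 transversion, so the answer is 7.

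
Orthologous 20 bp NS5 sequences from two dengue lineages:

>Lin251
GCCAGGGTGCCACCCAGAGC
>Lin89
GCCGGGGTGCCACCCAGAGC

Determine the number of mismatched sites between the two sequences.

1

Differing sites — 4:A/G.
That gives 1 mismatch out of 20 aligned sites, so the Hamming distance is 1.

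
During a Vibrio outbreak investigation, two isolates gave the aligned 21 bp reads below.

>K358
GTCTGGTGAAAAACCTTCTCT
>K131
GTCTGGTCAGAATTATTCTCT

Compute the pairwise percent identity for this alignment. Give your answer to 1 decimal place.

76.2%

The sequences differ at positions 8 (G/C), 10 (A/G), 13 (A/T), 14 (C/T), 15 (C/A).
16 of the 21 sites match, so the percent identity is 16/21 × 100 = 76.2%.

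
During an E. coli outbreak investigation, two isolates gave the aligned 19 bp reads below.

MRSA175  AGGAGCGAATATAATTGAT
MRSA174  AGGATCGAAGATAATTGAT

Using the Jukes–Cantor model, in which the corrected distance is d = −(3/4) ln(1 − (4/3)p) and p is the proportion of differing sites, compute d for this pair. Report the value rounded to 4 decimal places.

0.1134

Differing sites — 5:G/T; 10:T/G.
p = 2/19 = 0.105263.
d = −0.75 · ln(1 − (4/3)·0.105263) = −0.75 · ln(0.859649) = −0.75 · (-0.151231) = 0.1134.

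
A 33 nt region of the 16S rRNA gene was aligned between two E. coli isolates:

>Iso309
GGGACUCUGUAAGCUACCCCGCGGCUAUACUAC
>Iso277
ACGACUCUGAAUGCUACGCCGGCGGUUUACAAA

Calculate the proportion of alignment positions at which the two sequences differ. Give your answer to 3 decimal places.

0.333

Mismatches occur at site 1 (G→A), site 2 (G→C), site 10 (U→A), site 12 (A→U), site 18 (C→G), site 22 (C→G), site 23 (G→C), site 25 (C→G), site 27 (A→U), site 31 (U→A), site 33 (C→A).
There are 11 differences over 33 sites, so p = 11/33 = 0.333.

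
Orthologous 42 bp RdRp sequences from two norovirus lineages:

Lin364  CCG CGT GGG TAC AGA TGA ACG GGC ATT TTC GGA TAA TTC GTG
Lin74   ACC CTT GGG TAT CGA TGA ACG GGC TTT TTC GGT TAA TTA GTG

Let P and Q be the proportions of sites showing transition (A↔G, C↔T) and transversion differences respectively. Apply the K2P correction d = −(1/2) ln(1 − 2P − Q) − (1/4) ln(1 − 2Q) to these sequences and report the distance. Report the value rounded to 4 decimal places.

Mismatches occur at site 1 (C↔A, transversion), site 3 (G↔C, transversion), site 5 (G↔T, transversion), site 12 (C↔T, transition), site 13 (A↔C, transversion), site 25 (A↔T, transversion), site 33 (A↔T, transversion), site 39 (C↔A, transversion).
Of the 8 differences, 1 transition and 7 transversions over 42 sites: P = 1/42 = 0.023810, Q = 7/42 = 0.166667.
d = −0.5·ln(0.785713) − 0.25·ln(0.666666) = −0.5·(-0.241164) − 0.25·(-0.405466) = 0.2219.

0.2219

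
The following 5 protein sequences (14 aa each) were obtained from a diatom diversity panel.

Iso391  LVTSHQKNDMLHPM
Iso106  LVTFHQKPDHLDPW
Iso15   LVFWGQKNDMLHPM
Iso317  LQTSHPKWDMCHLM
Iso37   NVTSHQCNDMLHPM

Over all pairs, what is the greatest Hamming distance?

Pairwise Hamming distances:
  Iso391 vs Iso106: 5
  Iso391 vs Iso15: 3
  Iso391 vs Iso317: 5
  Iso391 vs Iso37: 2
  Iso106 vs Iso15: 7
  Iso106 vs Iso317: 9
  Iso106 vs Iso37: 7
  Iso15 vs Iso317: 8
  Iso15 vs Iso37: 5
  Iso317 vs Iso37: 7
The largest is 9, between Iso106 and Iso317.

9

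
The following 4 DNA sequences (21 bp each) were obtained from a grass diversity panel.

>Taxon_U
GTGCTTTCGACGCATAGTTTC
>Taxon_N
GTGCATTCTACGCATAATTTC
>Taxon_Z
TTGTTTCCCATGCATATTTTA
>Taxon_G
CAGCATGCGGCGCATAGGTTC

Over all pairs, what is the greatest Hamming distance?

Pairwise Hamming distances:
  Taxon_U vs Taxon_N: 3
  Taxon_U vs Taxon_Z: 7
  Taxon_U vs Taxon_G: 6
  Taxon_N vs Taxon_Z: 8
  Taxon_N vs Taxon_G: 7
  Taxon_Z vs Taxon_G: 11
The largest is 11, between Taxon_Z and Taxon_G.

11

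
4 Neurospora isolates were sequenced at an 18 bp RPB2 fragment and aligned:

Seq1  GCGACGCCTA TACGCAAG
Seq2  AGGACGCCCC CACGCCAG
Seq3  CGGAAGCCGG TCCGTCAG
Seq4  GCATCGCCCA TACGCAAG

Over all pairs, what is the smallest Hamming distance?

3

Pairwise Hamming distances:
  Seq1 vs Seq2: 6
  Seq1 vs Seq3: 8
  Seq1 vs Seq4: 3
  Seq2 vs Seq3: 7
  Seq2 vs Seq4: 7
  Seq3 vs Seq4: 10
The smallest is 3, between Seq1 and Seq4.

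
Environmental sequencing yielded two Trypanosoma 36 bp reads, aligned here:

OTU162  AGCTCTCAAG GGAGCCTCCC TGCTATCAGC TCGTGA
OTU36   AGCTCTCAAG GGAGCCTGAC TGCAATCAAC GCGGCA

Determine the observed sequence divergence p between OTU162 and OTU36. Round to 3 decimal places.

The sequences differ at positions 18 (C/G), 19 (C/A), 24 (T/A), 29 (G/A), 31 (T/G), 34 (T/G), 35 (G/C).
There are 7 differences over 36 sites, so p = 7/36 = 0.194.

0.194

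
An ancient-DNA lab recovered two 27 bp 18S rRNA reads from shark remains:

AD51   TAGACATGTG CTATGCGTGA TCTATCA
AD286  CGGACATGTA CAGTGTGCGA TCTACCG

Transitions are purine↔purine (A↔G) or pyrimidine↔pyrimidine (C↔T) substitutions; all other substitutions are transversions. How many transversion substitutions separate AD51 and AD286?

1

Differing sites — 1:T/C (Ti); 2:A/G (Ti); 10:G/A (Ti); 12:T/A (Tv); 13:A/G (Ti); 16:C/T (Ti); 18:T/C (Ti); 25:T/C (Ti); 27:A/G (Ti).
Of the 9 differences, 8 transitions and 1 transversion, so the answer is 1.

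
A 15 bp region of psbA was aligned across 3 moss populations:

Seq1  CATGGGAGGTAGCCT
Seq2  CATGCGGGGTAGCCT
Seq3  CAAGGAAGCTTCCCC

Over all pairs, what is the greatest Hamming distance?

Pairwise Hamming distances:
  Seq1 vs Seq2: 2
  Seq1 vs Seq3: 6
  Seq2 vs Seq3: 8
The largest is 8, between Seq2 and Seq3.

8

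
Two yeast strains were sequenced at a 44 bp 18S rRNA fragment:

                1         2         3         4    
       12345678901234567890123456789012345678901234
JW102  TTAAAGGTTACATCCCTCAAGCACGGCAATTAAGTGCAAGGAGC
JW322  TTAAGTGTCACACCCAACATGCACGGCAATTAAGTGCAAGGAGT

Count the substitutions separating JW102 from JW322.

Mismatches occur at site 5 (A/G), site 6 (G/T), site 9 (T/C), site 13 (T/C), site 16 (C/A), site 17 (T/A), site 20 (A/T), site 44 (C/T).
That gives 8 mismatches out of 44 aligned sites, so the Hamming distance is 8.

8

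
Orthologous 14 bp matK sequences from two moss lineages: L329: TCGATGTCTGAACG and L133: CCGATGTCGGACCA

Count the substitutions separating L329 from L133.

4

Differing sites — 1:T/C; 9:T/G; 12:A/C; 14:G/A.
That gives 4 mismatches out of 14 aligned sites, so the Hamming distance is 4.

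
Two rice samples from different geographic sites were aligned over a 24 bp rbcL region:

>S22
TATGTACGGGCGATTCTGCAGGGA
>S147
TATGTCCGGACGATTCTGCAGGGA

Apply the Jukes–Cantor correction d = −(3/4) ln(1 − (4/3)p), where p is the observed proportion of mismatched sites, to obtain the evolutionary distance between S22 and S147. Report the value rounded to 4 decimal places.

Differing sites — 6:A/C; 10:G/A.
p = 2/24 = 0.083333.
d = −0.75 · ln(1 − (4/3)·0.083333) = −0.75 · ln(0.888889) = −0.75 · (-0.117783) = 0.0883.

0.0883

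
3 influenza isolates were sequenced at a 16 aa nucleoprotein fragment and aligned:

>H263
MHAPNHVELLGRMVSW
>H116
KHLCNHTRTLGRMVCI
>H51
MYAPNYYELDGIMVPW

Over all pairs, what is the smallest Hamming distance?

Pairwise Hamming distances:
  H263 vs H116: 8
  H263 vs H51: 6
  H116 vs H51: 12
The smallest is 6, between H263 and H51.

6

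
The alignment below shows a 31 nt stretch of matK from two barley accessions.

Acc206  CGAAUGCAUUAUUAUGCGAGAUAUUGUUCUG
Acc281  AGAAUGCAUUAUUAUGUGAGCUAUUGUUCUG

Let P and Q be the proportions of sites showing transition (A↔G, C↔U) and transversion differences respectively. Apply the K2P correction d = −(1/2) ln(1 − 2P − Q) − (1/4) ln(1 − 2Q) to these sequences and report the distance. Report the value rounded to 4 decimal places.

Mismatches occur at site 1 (C↔A, transversion), site 17 (C↔U, transition), site 21 (A↔C, transversion).
Of the 3 differences, 1 transition and 2 transversions over 31 sites: P = 1/31 = 0.032258, Q = 2/31 = 0.064516.
d = −0.5·ln(0.870968) − 0.25·ln(0.870968) = −0.5·(-0.138150) − 0.25·(-0.138150) = 0.1036.

0.1036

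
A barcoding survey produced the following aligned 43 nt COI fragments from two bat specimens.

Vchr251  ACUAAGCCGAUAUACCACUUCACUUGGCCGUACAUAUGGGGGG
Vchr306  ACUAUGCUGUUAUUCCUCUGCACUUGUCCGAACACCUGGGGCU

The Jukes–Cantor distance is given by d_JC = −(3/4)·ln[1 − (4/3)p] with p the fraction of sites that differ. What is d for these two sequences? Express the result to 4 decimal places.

Differing sites — 5:A/U; 8:C/U; 10:A/U; 14:A/U; 17:A/U; 20:U/G; 27:G/U; 31:U/A; 35:U/C; 36:A/C; 42:G/C; 43:G/U.
p = 12/43 = 0.279070.
d = −0.75 · ln(1 − (4/3)·0.279070) = −0.75 · ln(0.627907) = −0.75 · (-0.465363) = 0.3490.

0.3490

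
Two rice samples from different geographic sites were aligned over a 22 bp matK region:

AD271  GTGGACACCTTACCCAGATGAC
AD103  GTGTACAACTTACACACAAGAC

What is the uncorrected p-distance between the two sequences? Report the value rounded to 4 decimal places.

Mismatches occur at site 4 (G/T), site 8 (C/A), site 14 (C/A), site 17 (G/C), site 19 (T/A).
There are 5 differences over 22 sites, so p = 5/22 = 0.2273.

0.2273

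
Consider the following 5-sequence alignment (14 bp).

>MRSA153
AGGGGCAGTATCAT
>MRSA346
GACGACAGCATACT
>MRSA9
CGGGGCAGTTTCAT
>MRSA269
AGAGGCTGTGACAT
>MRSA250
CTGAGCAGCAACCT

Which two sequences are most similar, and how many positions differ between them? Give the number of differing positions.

Pairwise Hamming distances:
  MRSA153 vs MRSA346: 7
  MRSA153 vs MRSA9: 2
  MRSA153 vs MRSA269: 4
  MRSA153 vs MRSA250: 6
  MRSA346 vs MRSA9: 8
  MRSA346 vs MRSA269: 10
  MRSA346 vs MRSA250: 7
  MRSA9 vs MRSA269: 5
  MRSA9 vs MRSA250: 6
  MRSA269 vs MRSA250: 8
The smallest is 2, between MRSA153 and MRSA9.

2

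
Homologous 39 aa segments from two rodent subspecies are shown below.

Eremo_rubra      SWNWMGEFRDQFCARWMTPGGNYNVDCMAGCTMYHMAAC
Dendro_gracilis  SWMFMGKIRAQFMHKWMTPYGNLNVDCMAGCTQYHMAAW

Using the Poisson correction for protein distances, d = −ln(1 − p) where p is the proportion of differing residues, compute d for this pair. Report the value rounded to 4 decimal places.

0.3677

Mismatches occur at site 3 (N/M), site 4 (W/F), site 7 (E/K), site 8 (F/I), site 10 (D/A), site 13 (C/M), site 14 (A/H), site 15 (R/K), site 20 (G/Y), site 23 (Y/L), site 33 (M/Q), site 39 (C/W).
p = 12/39 = 0.307692.
d = −ln(1 − 0.307692) = −ln(0.692308) = 0.3677.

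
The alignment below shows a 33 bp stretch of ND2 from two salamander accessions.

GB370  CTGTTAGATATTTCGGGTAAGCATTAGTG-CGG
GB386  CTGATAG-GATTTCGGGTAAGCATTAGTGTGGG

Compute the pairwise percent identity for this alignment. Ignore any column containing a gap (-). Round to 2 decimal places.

90.32%

Excluding the 2 gap columns leaves 31 comparable sites.
The sequences differ at positions 4 (T/A), 9 (T/G), 31 (C/G).
28 of the 31 comparable sites match, so the percent identity is 28/31 × 100 = 90.32%.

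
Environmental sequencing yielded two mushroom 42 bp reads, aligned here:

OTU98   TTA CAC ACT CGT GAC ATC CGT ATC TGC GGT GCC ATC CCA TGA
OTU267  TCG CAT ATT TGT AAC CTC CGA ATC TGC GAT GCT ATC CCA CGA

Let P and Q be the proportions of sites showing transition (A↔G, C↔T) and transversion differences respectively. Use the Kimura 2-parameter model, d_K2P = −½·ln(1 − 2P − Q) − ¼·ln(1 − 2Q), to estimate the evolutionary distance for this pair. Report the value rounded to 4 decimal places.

0.3483

Mismatches occur at site 2 (T→C, transition), site 3 (A→G, transition), site 6 (C→T, transition), site 8 (C→T, transition), site 10 (C→T, transition), site 13 (G→A, transition), site 16 (A→C, transversion), site 21 (T→A, transversion), site 29 (G→A, transition), site 33 (C→T, transition), site 40 (T→C, transition).
Of the 11 differences, 9 transitions and 2 transversions over 42 sites: P = 9/42 = 0.214286, Q = 2/42 = 0.047619.
d = −0.5·ln(0.523809) − 0.25·ln(0.904762) = −0.5·(-0.646628) − 0.25·(-0.100083) = 0.3483.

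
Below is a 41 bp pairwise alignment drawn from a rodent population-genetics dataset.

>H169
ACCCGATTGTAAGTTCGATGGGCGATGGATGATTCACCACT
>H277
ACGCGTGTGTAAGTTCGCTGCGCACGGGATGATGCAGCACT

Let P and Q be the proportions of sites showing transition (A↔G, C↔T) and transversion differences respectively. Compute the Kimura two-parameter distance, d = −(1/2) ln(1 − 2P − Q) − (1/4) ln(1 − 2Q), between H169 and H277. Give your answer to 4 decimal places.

0.3007

Differing sites — 3:C/G (Tv); 6:A/T (Tv); 7:T/G (Tv); 18:A/C (Tv); 21:G/C (Tv); 24:G/A (Ti); 25:A/C (Tv); 26:T/G (Tv); 34:T/G (Tv); 37:C/G (Tv).
Of the 10 differences, 1 transition and 9 transversions over 41 sites: P = 1/41 = 0.024390, Q = 9/41 = 0.219512.
d = −0.5·ln(0.731708) − 0.25·ln(0.560976) = −0.5·(-0.312374) − 0.25·(-0.578077) = 0.3007.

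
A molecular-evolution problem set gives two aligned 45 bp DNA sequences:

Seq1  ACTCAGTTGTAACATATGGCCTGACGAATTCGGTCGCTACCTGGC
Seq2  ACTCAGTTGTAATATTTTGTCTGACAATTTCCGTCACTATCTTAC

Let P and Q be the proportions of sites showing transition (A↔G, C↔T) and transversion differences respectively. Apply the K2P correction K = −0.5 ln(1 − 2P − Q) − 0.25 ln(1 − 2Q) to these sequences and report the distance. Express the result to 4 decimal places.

0.3001

Mismatches occur at site 13 (C/T, transition), site 16 (A/T, transversion), site 18 (G/T, transversion), site 20 (C/T, transition), site 26 (G/A, transition), site 28 (A/T, transversion), site 32 (G/C, transversion), site 36 (G/A, transition), site 40 (C/T, transition), site 43 (G/T, transversion), site 44 (G/A, transition).
Of the 11 differences, 6 transitions and 5 transversions over 45 sites: P = 6/45 = 0.133333, Q = 5/45 = 0.111111.
d = −0.5·ln(0.622223) − 0.25·ln(0.777778) = −0.5·(-0.474457) − 0.25·(-0.251314) = 0.3001.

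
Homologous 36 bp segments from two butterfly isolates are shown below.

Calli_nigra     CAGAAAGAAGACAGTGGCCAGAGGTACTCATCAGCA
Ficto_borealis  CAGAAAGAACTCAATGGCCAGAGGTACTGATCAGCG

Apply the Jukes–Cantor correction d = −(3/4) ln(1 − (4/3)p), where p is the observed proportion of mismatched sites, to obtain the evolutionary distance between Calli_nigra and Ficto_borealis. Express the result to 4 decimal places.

0.1536

Mismatches occur at site 10 (G→C), site 11 (A→T), site 14 (G→A), site 29 (C→G), site 36 (A→G).
p = 5/36 = 0.138889.
d = −0.75 · ln(1 − (4/3)·0.138889) = −0.75 · ln(0.814815) = −0.75 · (-0.204794) = 0.1536.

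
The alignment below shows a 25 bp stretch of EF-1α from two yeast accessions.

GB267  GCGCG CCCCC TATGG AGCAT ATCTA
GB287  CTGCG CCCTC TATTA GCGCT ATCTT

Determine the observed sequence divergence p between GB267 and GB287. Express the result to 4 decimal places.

0.4000

The sequences differ at positions 1 (G/C), 2 (C/T), 9 (C/T), 14 (G/T), 15 (G/A), 16 (A/G), 17 (G/C), 18 (C/G), 19 (A/C), 25 (A/T).
There are 10 differences over 25 sites, so p = 10/25 = 0.4000.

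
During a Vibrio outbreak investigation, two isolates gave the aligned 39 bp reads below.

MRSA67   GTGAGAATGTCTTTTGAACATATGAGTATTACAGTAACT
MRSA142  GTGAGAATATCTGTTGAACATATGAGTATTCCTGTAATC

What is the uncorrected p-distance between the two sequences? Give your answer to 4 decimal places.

0.1538

Mismatches occur at site 9 (G→A), site 13 (T→G), site 31 (A→C), site 33 (A→T), site 38 (C→T), site 39 (T→C).
There are 6 differences over 39 sites, so p = 6/39 = 0.1538.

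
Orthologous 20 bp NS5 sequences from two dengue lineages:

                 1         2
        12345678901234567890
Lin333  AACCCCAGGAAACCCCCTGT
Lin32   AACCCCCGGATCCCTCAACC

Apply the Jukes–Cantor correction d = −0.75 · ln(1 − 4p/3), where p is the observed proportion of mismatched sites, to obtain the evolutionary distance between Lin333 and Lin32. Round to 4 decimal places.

The sequences differ at positions 7 (A/C), 11 (A/T), 12 (A/C), 15 (C/T), 17 (C/A), 18 (T/A), 19 (G/C), 20 (T/C).
p = 8/20 = 0.400000.
d = −0.75 · ln(1 − (4/3)·0.400000) = −0.75 · ln(0.466667) = −0.75 · (-0.762139) = 0.5716.

0.5716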